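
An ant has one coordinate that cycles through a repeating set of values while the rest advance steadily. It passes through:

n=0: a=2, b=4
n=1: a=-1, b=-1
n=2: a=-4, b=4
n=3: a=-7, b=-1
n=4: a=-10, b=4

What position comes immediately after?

A: linear, -3 per step → -13 at step 5.
B: cycles through 4, -1 every 2 steps. Step 5 lands at position 1 of the cycle → -1.

a=-13, b=-1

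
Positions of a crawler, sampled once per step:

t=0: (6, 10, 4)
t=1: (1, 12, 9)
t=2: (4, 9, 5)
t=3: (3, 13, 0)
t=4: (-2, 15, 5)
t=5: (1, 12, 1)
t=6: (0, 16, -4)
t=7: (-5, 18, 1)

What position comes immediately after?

(-2, 15, -3)

The moves between consecutive positions are (-5, +2, +5), (+3, -3, -4), (-1, +4, -5), (-5, +2, +5), (+3, -3, -4), (-1, +4, -5), (-5, +2, +5); they repeat the 3-cycle [(-5, +2, +5), (+3, -3, -4), (-1, +4, -5)].
step 8: apply (+3, -3, -4) → (-2, 15, -3)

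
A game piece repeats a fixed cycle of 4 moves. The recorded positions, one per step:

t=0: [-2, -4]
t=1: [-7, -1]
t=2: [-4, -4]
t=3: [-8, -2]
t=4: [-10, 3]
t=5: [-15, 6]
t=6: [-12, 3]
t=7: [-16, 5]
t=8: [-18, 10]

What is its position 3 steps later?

[-24, 12]

Differencing gives [-5, +3], [+3, -3], [-4, +2], [-2, +5], [-5, +3], [+3, -3], [-4, +2], [-2, +5]. This is the pattern [-5, +3], [+3, -3], [-4, +2], [-2, +5] repeated.
step 9: apply [-5, +3] → [-23, 13]
step 10: apply [+3, -3] → [-20, 10]
step 11: apply [-4, +2] → [-24, 12]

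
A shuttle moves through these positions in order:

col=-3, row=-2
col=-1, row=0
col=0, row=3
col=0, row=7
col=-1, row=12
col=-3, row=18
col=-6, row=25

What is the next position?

col=-10, row=33

Taking differences between consecutive positions: (+2,+2), (+1,+3), (+0,+4), (-1,+5), (-2,+6), (-3,+7). These grow by (-1,+1) each step.
step 7: col=-6, row=25 + (-4,+8) → col=-10, row=33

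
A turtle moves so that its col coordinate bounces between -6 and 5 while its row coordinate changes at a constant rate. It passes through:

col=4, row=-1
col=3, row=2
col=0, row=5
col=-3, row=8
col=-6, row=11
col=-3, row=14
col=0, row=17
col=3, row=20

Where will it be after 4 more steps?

col=-5, row=32

The col coordinate travels 3 per step and bounces off the walls at -6 and 5.
  step 8: 3 → 4
  step 9: 4 → 1
  step 10: 1 → -2
  step 11: -2 → -5
The row coordinate changes by +3 each step: at step 11 it is 32.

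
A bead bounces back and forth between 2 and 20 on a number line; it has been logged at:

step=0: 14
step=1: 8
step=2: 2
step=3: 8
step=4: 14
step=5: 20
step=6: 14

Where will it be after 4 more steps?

14

The value reflects between 2 and 20, moving 6 per step.
  step 7: 14 → 8
  step 8: 8 → 2
  step 9: 2 → 8
  step 10: 8 → 14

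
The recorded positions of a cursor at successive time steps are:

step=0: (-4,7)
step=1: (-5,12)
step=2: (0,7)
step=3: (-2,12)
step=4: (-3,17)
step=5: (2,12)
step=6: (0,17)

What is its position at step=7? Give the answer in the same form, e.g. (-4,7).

(-1,22)

Differencing gives (-1,+5), (+5,-5), (-2,+5), (-1,+5), (+5,-5), (-2,+5). This is the pattern (-1,+5), (+5,-5), (-2,+5) repeated.
step 7: apply (-1,+5) → (-1,22)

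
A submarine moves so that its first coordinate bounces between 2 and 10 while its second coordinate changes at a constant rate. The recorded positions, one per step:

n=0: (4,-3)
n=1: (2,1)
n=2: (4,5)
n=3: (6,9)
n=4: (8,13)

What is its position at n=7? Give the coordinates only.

(6,25)

The first coordinate travels 2 per step and bounces off the walls at 2 and 10.
  step 5: 8 → 10
  step 6: 10 → 8
  step 7: 8 → 6
The second coordinate changes by +4 each step: at step 7 it is 25.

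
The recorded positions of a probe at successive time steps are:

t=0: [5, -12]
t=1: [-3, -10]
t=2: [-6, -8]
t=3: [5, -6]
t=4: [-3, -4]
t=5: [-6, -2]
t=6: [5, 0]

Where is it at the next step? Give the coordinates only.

[-3, 2]

First: cycles through 5, -3, -6 every 3 steps. Step 7 lands at position 1 of the cycle → -3.
Second: linear, +2 per step → 2 at step 7.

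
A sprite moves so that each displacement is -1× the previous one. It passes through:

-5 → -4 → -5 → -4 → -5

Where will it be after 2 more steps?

Consecutive displacements +1, -1, +1, -1 scale by a factor of -1 each step.
step 5: -5 + 1 → -4
step 6: -4 − 1 → -5

-5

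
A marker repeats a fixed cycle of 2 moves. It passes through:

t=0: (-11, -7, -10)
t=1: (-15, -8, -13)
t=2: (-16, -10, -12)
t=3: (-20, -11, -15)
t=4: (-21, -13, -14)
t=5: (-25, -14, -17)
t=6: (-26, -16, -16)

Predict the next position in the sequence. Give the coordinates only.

The moves between consecutive positions are (-4, -1, -3), (-1, -2, +1), (-4, -1, -3), (-1, -2, +1), (-4, -1, -3), (-1, -2, +1); they repeat the 2-cycle [(-4, -1, -3), (-1, -2, +1)].
step 7: apply (-4, -1, -3) → (-30, -17, -19)

(-30, -17, -19)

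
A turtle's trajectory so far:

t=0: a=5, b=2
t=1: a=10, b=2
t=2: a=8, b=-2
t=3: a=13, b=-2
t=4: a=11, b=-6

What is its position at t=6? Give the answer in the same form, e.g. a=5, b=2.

Step-to-step displacements: (+5,+0), (-2,-4), (+5,+0), (-2,-4) — a repeating cycle of length 2.
step 5: apply (+5,+0) → a=16, b=-6
step 6: apply (-2,-4) → a=14, b=-10

a=14, b=-10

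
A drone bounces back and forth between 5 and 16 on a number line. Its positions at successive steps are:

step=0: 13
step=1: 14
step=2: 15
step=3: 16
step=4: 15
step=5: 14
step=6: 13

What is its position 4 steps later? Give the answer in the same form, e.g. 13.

The value travels 1 per step and bounces off the walls at 5 and 16.
  step 7: 13 → 12
  step 8: 12 → 11
  step 9: 11 → 10
  step 10: 10 → 9

9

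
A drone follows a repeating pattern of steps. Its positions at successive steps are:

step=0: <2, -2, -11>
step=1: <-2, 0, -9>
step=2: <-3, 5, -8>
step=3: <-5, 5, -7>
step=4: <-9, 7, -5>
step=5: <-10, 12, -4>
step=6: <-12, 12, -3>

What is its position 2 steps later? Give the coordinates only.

<-17, 19, 0>

The moves between consecutive positions are <-4, +2, +2>, <-1, +5, +1>, <-2, +0, +1>, <-4, +2, +2>, <-1, +5, +1>, <-2, +0, +1>; they repeat the 3-cycle [<-4, +2, +2>, <-1, +5, +1>, <-2, +0, +1>].
step 7: apply <-4, +2, +2> → <-16, 14, -1>
step 8: apply <-1, +5, +1> → <-17, 19, 0>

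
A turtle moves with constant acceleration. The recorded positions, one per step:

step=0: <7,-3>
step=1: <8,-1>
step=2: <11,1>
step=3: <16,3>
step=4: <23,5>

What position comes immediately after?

<32,7>

Successive displacements: <+1,+2>, <+3,+2>, <+5,+2>, <+7,+2> — each changes by <+2,+0>.
step 5: <23,5> + <+9,+2> → <32,7>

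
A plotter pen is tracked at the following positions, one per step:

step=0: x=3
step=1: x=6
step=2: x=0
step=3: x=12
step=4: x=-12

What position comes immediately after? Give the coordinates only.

x=36

The jumps are +3, -6, +12, -24 — a geometric progression with ratio -2.
step 5: -12 + 48 → x=36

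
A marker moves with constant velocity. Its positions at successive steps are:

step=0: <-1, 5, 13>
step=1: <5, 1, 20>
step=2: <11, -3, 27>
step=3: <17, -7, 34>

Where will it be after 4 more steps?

<41, -23, 62>

The position changes by <+6, -4, +7> every step.
step 4: <17, -7, 34> + <+6, -4, +7> → <23, -11, 41>
step 5: <23, -11, 41> + <+6, -4, +7> → <29, -15, 48>
step 6: <29, -15, 48> + <+6, -4, +7> → <35, -19, 55>
step 7: <35, -19, 55> + <+6, -4, +7> → <41, -23, 62>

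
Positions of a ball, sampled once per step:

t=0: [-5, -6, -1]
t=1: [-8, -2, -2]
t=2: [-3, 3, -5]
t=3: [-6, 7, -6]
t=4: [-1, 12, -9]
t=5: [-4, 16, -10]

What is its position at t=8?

Step-to-step displacements: [-3, +4, -1], [+5, +5, -3], [-3, +4, -1], [+5, +5, -3], [-3, +4, -1] — a repeating cycle of length 2.
step 6: apply [+5, +5, -3] → [1, 21, -13]
step 7: apply [-3, +4, -1] → [-2, 25, -14]
step 8: apply [+5, +5, -3] → [3, 30, -17]

[3, 30, -17]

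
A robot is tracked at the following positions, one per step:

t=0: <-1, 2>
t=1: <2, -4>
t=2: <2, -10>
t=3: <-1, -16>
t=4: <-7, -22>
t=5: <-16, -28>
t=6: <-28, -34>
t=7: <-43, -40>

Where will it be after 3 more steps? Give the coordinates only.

Taking differences between consecutive positions: <+3, -6>, <+0, -6>, <-3, -6>, <-6, -6>, <-9, -6>, <-12, -6>, <-15, -6>. These grow by <-3, +0> each step.
step 8: <-43, -40> + <-18, -6> → <-61, -46>
step 9: <-61, -46> + <-21, -6> → <-82, -52>
step 10: <-82, -52> + <-24, -6> → <-106, -58>

<-106, -58>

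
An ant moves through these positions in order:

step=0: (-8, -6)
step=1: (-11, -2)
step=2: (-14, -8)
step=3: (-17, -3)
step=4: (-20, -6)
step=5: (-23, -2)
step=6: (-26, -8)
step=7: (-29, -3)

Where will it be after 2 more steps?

The first coordinate changes by -3 each step, so at step 9 it is -8 + 9·(-3) = -35.
The second coordinate repeats the cycle [-6, -2, -8, -3] with period 4; step 9 mod 4 = 1, giving -2.

(-35, -2)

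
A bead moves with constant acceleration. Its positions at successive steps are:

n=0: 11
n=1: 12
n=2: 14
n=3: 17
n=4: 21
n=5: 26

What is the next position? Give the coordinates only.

32

First differences are +1, +2, +3, +4, +5; their common second difference is +1 (constant acceleration).
step 6: 26 + 6 → 32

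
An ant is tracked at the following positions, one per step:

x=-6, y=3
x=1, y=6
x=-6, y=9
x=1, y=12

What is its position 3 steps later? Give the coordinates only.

x=-6, y=21

The x coordinate repeats the cycle [-6, 1] with period 2; step 6 mod 2 = 0, giving -6.
The y coordinate changes by +3 each step, so at step 6 it is 3 + 6·(3) = 21.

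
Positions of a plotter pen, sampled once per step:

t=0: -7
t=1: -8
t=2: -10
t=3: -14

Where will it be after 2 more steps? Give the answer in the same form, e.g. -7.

-38

Step-to-step displacements: -1, -2, -4; each is 2× the previous.
step 4: -14 − 8 → -22
step 5: -22 − 16 → -38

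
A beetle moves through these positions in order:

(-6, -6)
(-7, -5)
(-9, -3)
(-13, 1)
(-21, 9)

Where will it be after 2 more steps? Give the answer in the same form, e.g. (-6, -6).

Consecutive displacements (-1, +1), (-2, +2), (-4, +4), (-8, +8) scale by a factor of 2 each step.
step 5: (-21, 9) + (-16, +16) → (-37, 25)
step 6: (-37, 25) + (-32, +32) → (-69, 57)

(-69, 57)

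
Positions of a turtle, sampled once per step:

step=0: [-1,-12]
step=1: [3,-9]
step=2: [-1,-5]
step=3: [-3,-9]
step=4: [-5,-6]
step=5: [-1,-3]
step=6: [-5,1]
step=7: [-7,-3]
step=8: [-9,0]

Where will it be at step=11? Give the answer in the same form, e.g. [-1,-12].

[-11,3]

Differencing gives [+4,+3], [-4,+4], [-2,-4], [-2,+3], [+4,+3], [-4,+4], [-2,-4], [-2,+3]. This is the pattern [+4,+3], [-4,+4], [-2,-4], [-2,+3] repeated.
step 9: apply [+4,+3] → [-5,3]
step 10: apply [-4,+4] → [-9,7]
step 11: apply [-2,-4] → [-11,3]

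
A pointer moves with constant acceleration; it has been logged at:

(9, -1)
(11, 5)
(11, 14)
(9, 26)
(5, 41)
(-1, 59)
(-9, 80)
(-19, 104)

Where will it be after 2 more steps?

(-45, 161)

Taking differences between consecutive positions: (+2, +6), (+0, +9), (-2, +12), (-4, +15), (-6, +18), (-8, +21), (-10, +24). These grow by (-2, +3) each step.
step 8: (-19, 104) + (-12, +27) → (-31, 131)
step 9: (-31, 131) + (-14, +30) → (-45, 161)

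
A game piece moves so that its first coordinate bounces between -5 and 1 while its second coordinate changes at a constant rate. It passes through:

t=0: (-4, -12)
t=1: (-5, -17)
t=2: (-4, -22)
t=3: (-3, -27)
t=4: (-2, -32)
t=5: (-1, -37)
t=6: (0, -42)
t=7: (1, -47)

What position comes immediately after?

(0, -52)

The first coordinate travels 1 per step and bounces off the walls at -5 and 1.
  step 8: 1 → 0
The second coordinate changes by -5 each step: at step 8 it is -52.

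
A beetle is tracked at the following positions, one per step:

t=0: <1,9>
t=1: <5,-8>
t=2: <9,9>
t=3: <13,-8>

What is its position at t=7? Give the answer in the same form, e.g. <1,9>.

The first coordinate changes by +4 each step, so at step 7 it is 1 + 7·(4) = 29.
The second coordinate repeats the cycle [9, -8] with period 2; step 7 mod 2 = 1, giving -8.

<29,-8>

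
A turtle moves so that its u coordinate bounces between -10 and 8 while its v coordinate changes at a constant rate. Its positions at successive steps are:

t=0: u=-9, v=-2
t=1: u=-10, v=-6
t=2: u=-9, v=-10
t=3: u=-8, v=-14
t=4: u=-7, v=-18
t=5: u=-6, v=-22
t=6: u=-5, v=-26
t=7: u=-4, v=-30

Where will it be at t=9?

u=-2, v=-38

The u coordinate travels 1 per step and bounces off the walls at -10 and 8.
  step 8: -4 → -3
  step 9: -3 → -2
The v coordinate changes by -4 each step: at step 9 it is -38.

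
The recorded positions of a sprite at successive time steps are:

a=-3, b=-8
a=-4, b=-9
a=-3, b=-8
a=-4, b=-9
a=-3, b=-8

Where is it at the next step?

The jumps are (-1,-1), (+1,+1), (-1,-1), (+1,+1) — a geometric progression with ratio -1.
step 5: a=-3, b=-8 + (-1,-1) → a=-4, b=-9

a=-4, b=-9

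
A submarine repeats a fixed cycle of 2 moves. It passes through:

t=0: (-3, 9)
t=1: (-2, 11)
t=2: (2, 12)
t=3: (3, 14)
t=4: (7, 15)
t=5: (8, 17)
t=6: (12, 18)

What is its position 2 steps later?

Step-to-step displacements: (+1, +2), (+4, +1), (+1, +2), (+4, +1), (+1, +2), (+4, +1) — a repeating cycle of length 2.
step 7: apply (+1, +2) → (13, 20)
step 8: apply (+4, +1) → (17, 21)

(17, 21)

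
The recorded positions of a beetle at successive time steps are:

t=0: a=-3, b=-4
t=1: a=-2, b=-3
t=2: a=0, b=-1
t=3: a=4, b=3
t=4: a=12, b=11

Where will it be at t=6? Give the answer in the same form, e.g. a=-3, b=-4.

Consecutive displacements (+1, +1), (+2, +2), (+4, +4), (+8, +8) scale by a factor of 2 each step.
step 5: a=12, b=11 + (+16, +16) → a=28, b=27
step 6: a=28, b=27 + (+32, +32) → a=60, b=59

a=60, b=59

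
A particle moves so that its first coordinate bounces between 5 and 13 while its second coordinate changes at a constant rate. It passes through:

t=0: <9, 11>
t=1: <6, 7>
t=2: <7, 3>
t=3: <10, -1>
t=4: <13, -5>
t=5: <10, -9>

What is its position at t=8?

The first coordinate reflects between 5 and 13, moving 3 per step.
  step 6: 10 → 7
  step 7: 7 → 6
  step 8: 6 → 9
The second coordinate changes by -4 each step: at step 8 it is -21.

<9, -21>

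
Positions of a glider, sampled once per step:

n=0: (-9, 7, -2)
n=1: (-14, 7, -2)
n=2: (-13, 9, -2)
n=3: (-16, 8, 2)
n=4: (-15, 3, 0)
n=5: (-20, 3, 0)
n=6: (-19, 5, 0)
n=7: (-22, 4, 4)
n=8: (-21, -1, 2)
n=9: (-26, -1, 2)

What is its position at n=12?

(-27, -5, 4)

The moves between consecutive positions are (-5, +0, +0), (+1, +2, +0), (-3, -1, +4), (+1, -5, -2), (-5, +0, +0), (+1, +2, +0), (-3, -1, +4), (+1, -5, -2), (-5, +0, +0); they repeat the 4-cycle [(-5, +0, +0), (+1, +2, +0), (-3, -1, +4), (+1, -5, -2)].
step 10: apply (+1, +2, +0) → (-25, 1, 2)
step 11: apply (-3, -1, +4) → (-28, 0, 6)
step 12: apply (+1, -5, -2) → (-27, -5, 4)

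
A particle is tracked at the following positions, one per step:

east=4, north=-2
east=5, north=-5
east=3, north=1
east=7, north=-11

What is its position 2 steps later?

east=15, north=-35

Consecutive displacements (+1, -3), (-2, +6), (+4, -12) scale by a factor of -2 each step.
step 4: east=7, north=-11 + (-8, +24) → east=-1, north=13
step 5: east=-1, north=13 + (+16, -48) → east=15, north=-35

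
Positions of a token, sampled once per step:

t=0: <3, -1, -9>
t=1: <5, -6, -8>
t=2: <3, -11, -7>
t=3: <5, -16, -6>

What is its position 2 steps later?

<5, -26, -4>

The first coordinate repeats the cycle [3, 5] with period 2; step 5 mod 2 = 1, giving 5.
The second coordinate changes by -5 each step, so at step 5 it is -1 + 5·(-5) = -26.
The third coordinate changes by +1 each step, so at step 5 it is -9 + 5·(1) = -4.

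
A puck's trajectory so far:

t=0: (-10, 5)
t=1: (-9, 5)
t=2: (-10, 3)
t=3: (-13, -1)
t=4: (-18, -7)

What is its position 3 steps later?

(-45, -37)

Taking differences between consecutive positions: (+1, +0), (-1, -2), (-3, -4), (-5, -6). These grow by (-2, -2) each step.
step 5: (-18, -7) + (-7, -8) → (-25, -15)
step 6: (-25, -15) + (-9, -10) → (-34, -25)
step 7: (-34, -25) + (-11, -12) → (-45, -37)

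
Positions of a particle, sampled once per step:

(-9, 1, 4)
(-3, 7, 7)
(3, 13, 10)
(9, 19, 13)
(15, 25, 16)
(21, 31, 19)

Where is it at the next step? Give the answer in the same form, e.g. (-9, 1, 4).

(27, 37, 22)

Each step adds (+6, +6, +3) to the position.
step 6: (21, 31, 19) + (+6, +6, +3) → (27, 37, 22)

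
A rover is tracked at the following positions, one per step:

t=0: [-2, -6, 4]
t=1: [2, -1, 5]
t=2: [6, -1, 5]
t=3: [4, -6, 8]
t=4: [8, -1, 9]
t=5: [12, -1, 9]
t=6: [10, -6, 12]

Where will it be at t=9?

[16, -6, 16]

Step-to-step displacements: [+4, +5, +1], [+4, +0, +0], [-2, -5, +3], [+4, +5, +1], [+4, +0, +0], [-2, -5, +3] — a repeating cycle of length 3.
step 7: apply [+4, +5, +1] → [14, -1, 13]
step 8: apply [+4, +0, +0] → [18, -1, 13]
step 9: apply [-2, -5, +3] → [16, -6, 16]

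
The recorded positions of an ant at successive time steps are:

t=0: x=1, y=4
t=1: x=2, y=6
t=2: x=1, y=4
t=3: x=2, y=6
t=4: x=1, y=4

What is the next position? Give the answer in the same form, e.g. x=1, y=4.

Consecutive displacements (+1,+2), (-1,-2), (+1,+2), (-1,-2) scale by a factor of -1 each step.
step 5: x=1, y=4 + (+1,+2) → x=2, y=6

x=2, y=6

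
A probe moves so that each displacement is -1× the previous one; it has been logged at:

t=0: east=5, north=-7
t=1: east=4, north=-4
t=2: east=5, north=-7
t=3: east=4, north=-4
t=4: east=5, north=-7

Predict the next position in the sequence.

Step-to-step displacements: (-1,+3), (+1,-3), (-1,+3), (+1,-3); each is -1× the previous.
step 5: east=5, north=-7 + (-1,+3) → east=4, north=-4

east=4, north=-4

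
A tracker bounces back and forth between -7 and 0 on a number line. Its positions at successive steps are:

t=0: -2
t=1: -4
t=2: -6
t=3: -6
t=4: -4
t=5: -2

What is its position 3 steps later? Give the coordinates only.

The value reflects between -7 and 0, moving 2 per step.
  step 6: -2 → 0
  step 7: 0 → -2
  step 8: -2 → -4

-4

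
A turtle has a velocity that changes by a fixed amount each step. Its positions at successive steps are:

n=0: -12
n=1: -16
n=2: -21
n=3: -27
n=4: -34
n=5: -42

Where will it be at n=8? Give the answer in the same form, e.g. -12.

-72

Taking differences between consecutive positions: -4, -5, -6, -7, -8. These grow by -1 each step.
step 6: -42 − 9 → -51
step 7: -51 − 10 → -61
step 8: -61 − 11 → -72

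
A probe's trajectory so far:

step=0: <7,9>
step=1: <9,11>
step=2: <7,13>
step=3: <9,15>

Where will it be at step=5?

The first coordinate repeats the cycle [7, 9] with period 2; step 5 mod 2 = 1, giving 9.
The second coordinate changes by +2 each step, so at step 5 it is 9 + 5·(2) = 19.

<9,19>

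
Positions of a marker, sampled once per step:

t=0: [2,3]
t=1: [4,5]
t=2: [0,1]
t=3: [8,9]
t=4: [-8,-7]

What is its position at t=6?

Consecutive displacements [+2,+2], [-4,-4], [+8,+8], [-16,-16] scale by a factor of -2 each step.
step 5: [-8,-7] + [+32,+32] → [24,25]
step 6: [24,25] + [-64,-64] → [-40,-39]

[-40,-39]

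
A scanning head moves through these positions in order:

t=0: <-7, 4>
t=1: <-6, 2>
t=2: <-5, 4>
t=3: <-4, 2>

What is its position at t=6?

<-1, 4>

The first coordinate changes by +1 each step, so at step 6 it is -7 + 6·(1) = -1.
The second coordinate repeats the cycle [4, 2] with period 2; step 6 mod 2 = 0, giving 4.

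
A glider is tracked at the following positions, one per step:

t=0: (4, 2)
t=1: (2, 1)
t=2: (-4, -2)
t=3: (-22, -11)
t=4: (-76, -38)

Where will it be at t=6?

The jumps are (-2, -1), (-6, -3), (-18, -9), (-54, -27) — a geometric progression with ratio 3.
step 5: (-76, -38) + (-162, -81) → (-238, -119)
step 6: (-238, -119) + (-486, -243) → (-724, -362)

(-724, -362)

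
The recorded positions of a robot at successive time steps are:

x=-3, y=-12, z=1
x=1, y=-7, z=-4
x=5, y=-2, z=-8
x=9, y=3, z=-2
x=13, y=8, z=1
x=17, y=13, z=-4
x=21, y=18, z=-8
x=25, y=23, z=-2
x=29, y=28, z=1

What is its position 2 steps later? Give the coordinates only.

The x coordinate changes by +4 each step, so at step 10 it is -3 + 10·(4) = 37.
The y coordinate changes by +5 each step, so at step 10 it is -12 + 10·(5) = 38.
The z coordinate repeats the cycle [1, -4, -8, -2] with period 4; step 10 mod 4 = 2, giving -8.

x=37, y=38, z=-8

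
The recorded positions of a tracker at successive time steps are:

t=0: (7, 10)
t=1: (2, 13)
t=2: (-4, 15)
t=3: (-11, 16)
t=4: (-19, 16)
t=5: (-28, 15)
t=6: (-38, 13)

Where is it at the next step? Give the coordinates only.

(-49, 10)

Successive displacements: (-5, +3), (-6, +2), (-7, +1), (-8, +0), (-9, -1), (-10, -2) — each changes by (-1, -1).
step 7: (-38, 13) + (-11, -3) → (-49, 10)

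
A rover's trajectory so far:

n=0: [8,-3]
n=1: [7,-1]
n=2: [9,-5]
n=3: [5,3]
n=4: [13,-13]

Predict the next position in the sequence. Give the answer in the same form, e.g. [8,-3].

[-3,19]

The jumps are [-1,+2], [+2,-4], [-4,+8], [+8,-16] — a geometric progression with ratio -2.
step 5: [13,-13] + [-16,+32] → [-3,19]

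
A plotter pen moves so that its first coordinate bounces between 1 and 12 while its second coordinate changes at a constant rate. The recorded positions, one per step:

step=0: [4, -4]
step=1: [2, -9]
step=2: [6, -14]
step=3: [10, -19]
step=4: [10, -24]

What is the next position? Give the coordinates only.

The first coordinate reflects between 1 and 12, moving 4 per step.
  step 5: 10 → 6
The second coordinate changes by -5 each step: at step 5 it is -29.

[6, -29]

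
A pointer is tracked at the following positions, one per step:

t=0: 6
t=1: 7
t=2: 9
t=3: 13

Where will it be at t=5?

The jumps are +1, +2, +4 — a geometric progression with ratio 2.
step 4: 13 + 8 → 21
step 5: 21 + 16 → 37

37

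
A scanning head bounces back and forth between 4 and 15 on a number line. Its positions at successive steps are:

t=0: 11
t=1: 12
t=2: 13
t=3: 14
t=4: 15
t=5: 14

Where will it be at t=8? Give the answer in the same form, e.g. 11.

11

The value reflects between 4 and 15, moving 1 per step.
  step 6: 14 → 13
  step 7: 13 → 12
  step 8: 12 → 11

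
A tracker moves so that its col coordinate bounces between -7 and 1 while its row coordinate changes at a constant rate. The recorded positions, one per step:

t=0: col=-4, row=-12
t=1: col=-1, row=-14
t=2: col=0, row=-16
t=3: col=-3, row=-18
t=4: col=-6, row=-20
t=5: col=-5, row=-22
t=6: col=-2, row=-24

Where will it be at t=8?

col=-2, row=-28

The col coordinate travels 3 per step and bounces off the walls at -7 and 1.
  step 7: -2 → 1
  step 8: 1 → -2
The row coordinate changes by -2 each step: at step 8 it is -28.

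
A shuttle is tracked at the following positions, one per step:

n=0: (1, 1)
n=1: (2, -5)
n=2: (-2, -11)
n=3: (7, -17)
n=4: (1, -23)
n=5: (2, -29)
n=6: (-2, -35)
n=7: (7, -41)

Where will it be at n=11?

(7, -65)

First: cycles through 1, 2, -2, 7 every 4 steps. Step 11 lands at position 3 of the cycle → 7.
Second: linear, -6 per step → -65 at step 11.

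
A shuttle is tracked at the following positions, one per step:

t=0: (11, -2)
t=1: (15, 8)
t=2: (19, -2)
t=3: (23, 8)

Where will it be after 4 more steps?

First: linear, +4 per step → 39 at step 7.
Second: cycles through -2, 8 every 2 steps. Step 7 lands at position 1 of the cycle → 8.

(39, 8)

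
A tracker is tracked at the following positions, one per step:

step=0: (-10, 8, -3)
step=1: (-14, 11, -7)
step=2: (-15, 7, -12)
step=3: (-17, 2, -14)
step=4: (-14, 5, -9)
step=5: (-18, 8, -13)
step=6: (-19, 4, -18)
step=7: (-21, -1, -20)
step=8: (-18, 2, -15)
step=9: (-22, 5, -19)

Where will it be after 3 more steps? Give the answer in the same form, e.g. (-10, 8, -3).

(-22, -1, -21)

The moves between consecutive positions are (-4, +3, -4), (-1, -4, -5), (-2, -5, -2), (+3, +3, +5), (-4, +3, -4), (-1, -4, -5), (-2, -5, -2), (+3, +3, +5), (-4, +3, -4); they repeat the 4-cycle [(-4, +3, -4), (-1, -4, -5), (-2, -5, -2), (+3, +3, +5)].
step 10: apply (-1, -4, -5) → (-23, 1, -24)
step 11: apply (-2, -5, -2) → (-25, -4, -26)
step 12: apply (+3, +3, +5) → (-22, -1, -21)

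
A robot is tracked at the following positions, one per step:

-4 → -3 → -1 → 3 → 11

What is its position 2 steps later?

Step-to-step displacements: +1, +2, +4, +8; each is 2× the previous.
step 5: 11 + 16 → 27
step 6: 27 + 32 → 59

59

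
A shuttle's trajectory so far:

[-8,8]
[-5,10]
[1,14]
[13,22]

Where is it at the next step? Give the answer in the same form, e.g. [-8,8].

Step-to-step displacements: [+3,+2], [+6,+4], [+12,+8]; each is 2× the previous.
step 4: [13,22] + [+24,+16] → [37,38]

[37,38]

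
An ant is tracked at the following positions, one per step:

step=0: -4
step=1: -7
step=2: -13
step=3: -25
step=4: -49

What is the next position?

Step-to-step displacements: -3, -6, -12, -24; each is 2× the previous.
step 5: -49 − 48 → -97

-97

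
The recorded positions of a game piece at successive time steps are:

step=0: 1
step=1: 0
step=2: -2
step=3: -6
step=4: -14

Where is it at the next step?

Step-to-step displacements: -1, -2, -4, -8; each is 2× the previous.
step 5: -14 − 16 → -30

-30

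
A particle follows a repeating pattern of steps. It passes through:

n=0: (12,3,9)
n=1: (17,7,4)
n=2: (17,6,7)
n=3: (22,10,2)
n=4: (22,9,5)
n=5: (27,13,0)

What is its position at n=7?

The moves between consecutive positions are (+5,+4,-5), (+0,-1,+3), (+5,+4,-5), (+0,-1,+3), (+5,+4,-5); they repeat the 2-cycle [(+5,+4,-5), (+0,-1,+3)].
step 6: apply (+0,-1,+3) → (27,12,3)
step 7: apply (+5,+4,-5) → (32,16,-2)

(32,16,-2)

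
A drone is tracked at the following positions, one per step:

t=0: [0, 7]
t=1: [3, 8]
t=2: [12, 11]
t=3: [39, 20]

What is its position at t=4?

[120, 47]

The jumps are [+3, +1], [+9, +3], [+27, +9] — a geometric progression with ratio 3.
step 4: [39, 20] + [+81, +27] → [120, 47]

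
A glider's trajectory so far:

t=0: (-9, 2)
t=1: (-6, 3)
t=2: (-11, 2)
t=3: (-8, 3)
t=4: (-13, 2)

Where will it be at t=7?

(-12, 3)

The moves between consecutive positions are (+3, +1), (-5, -1), (+3, +1), (-5, -1); they repeat the 2-cycle [(+3, +1), (-5, -1)].
step 5: apply (+3, +1) → (-10, 3)
step 6: apply (-5, -1) → (-15, 2)
step 7: apply (+3, +1) → (-12, 3)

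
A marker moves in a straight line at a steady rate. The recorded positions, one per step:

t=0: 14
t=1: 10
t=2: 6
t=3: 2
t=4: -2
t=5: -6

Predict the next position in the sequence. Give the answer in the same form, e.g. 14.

-10

Constant displacement of -4 per step.
step 6: -6 − 4 → -10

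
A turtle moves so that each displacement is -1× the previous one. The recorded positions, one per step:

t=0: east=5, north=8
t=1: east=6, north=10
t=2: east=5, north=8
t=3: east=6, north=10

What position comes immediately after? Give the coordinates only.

east=5, north=8

Consecutive displacements (+1,+2), (-1,-2), (+1,+2) scale by a factor of -1 each step.
step 4: east=6, north=10 + (-1,-2) → east=5, north=8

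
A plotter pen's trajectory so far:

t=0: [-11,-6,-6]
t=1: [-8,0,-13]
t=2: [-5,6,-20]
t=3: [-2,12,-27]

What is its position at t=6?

[7,30,-48]

The position changes by [+3,+6,-7] every step.
step 4: [-2,12,-27] + [+3,+6,-7] → [1,18,-34]
step 5: [1,18,-34] + [+3,+6,-7] → [4,24,-41]
step 6: [4,24,-41] + [+3,+6,-7] → [7,30,-48]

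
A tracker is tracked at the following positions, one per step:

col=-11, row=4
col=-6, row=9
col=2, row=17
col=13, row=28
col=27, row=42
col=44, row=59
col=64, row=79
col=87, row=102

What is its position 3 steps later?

Successive displacements: (+5, +5), (+8, +8), (+11, +11), (+14, +14), (+17, +17), (+20, +20), (+23, +23) — each changes by (+3, +3).
step 8: col=87, row=102 + (+26, +26) → col=113, row=128
step 9: col=113, row=128 + (+29, +29) → col=142, row=157
step 10: col=142, row=157 + (+32, +32) → col=174, row=189

col=174, row=189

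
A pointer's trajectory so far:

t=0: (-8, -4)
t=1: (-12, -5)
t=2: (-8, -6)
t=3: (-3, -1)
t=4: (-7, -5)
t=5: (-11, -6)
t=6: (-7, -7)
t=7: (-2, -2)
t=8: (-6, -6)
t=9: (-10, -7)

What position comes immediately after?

(-6, -8)

The moves between consecutive positions are (-4, -1), (+4, -1), (+5, +5), (-4, -4), (-4, -1), (+4, -1), (+5, +5), (-4, -4), (-4, -1); they repeat the 4-cycle [(-4, -1), (+4, -1), (+5, +5), (-4, -4)].
step 10: apply (+4, -1) → (-6, -8)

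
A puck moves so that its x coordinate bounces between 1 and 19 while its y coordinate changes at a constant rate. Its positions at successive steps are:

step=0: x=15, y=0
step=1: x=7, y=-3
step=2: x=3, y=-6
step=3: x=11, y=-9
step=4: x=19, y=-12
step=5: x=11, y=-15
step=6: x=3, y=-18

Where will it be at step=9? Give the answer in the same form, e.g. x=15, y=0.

x=15, y=-27

The x coordinate reflects between 1 and 19, moving 8 per step.
  step 7: 3 → 7
  step 8: 7 → 15
  step 9: 15 → 15
The y coordinate changes by -3 each step: at step 9 it is -27.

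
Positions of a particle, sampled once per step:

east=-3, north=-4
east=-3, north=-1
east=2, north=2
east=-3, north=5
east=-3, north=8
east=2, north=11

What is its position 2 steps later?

The east coordinate repeats the cycle [-3, -3, 2] with period 3; step 7 mod 3 = 1, giving -3.
The north coordinate changes by +3 each step, so at step 7 it is -4 + 7·(3) = 17.

east=-3, north=17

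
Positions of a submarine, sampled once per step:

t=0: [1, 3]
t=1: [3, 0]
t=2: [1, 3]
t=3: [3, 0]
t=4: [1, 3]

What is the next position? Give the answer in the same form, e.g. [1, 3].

[3, 0]

Step-to-step displacements: [+2, -3], [-2, +3], [+2, -3], [-2, +3]; each is -1× the previous.
step 5: [1, 3] + [+2, -3] → [3, 0]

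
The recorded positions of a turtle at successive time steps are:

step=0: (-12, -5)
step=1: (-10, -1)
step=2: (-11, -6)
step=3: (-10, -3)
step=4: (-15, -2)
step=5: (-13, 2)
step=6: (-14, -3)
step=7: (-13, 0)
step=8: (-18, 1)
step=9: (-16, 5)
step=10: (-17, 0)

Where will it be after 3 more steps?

(-19, 8)

Step-to-step displacements: (+2, +4), (-1, -5), (+1, +3), (-5, +1), (+2, +4), (-1, -5), (+1, +3), (-5, +1), (+2, +4), (-1, -5) — a repeating cycle of length 4.
step 11: apply (+1, +3) → (-16, 3)
step 12: apply (-5, +1) → (-21, 4)
step 13: apply (+2, +4) → (-19, 8)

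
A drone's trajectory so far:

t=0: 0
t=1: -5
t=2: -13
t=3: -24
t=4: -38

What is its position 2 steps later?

Successive displacements: -5, -8, -11, -14 — each changes by -3.
step 5: -38 − 17 → -55
step 6: -55 − 20 → -75

-75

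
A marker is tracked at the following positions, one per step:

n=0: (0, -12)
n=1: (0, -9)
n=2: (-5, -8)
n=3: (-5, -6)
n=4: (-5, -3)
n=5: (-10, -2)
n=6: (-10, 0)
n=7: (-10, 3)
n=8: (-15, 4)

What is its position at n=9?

(-15, 6)

The moves between consecutive positions are (+0, +3), (-5, +1), (+0, +2), (+0, +3), (-5, +1), (+0, +2), (+0, +3), (-5, +1); they repeat the 3-cycle [(+0, +3), (-5, +1), (+0, +2)].
step 9: apply (+0, +2) → (-15, 6)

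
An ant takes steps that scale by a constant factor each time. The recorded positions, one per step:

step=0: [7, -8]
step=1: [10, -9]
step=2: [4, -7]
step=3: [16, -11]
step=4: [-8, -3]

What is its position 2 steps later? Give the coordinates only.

[-56, 13]

Consecutive displacements [+3, -1], [-6, +2], [+12, -4], [-24, +8] scale by a factor of -2 each step.
step 5: [-8, -3] + [+48, -16] → [40, -19]
step 6: [40, -19] + [-96, +32] → [-56, 13]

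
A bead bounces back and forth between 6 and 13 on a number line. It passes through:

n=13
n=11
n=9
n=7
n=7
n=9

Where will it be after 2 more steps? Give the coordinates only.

n=13

The value reflects between 6 and 13, moving 2 per step.
  step 6: 9 → 11
  step 7: 11 → 13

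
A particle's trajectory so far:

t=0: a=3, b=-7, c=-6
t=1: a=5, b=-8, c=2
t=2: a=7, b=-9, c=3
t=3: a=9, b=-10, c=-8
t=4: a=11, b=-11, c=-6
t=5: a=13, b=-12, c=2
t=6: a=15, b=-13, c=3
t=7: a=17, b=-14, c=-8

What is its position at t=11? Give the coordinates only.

a=25, b=-18, c=-8

The a coordinate changes by +2 each step, so at step 11 it is 3 + 11·(2) = 25.
The b coordinate changes by -1 each step, so at step 11 it is -7 + 11·(-1) = -18.
The c coordinate repeats the cycle [-6, 2, 3, -8] with period 4; step 11 mod 4 = 3, giving -8.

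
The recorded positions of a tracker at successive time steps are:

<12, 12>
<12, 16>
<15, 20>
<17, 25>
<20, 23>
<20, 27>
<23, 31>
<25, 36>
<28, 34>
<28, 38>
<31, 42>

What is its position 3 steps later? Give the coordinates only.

<36, 49>

Step-to-step displacements: <+0, +4>, <+3, +4>, <+2, +5>, <+3, -2>, <+0, +4>, <+3, +4>, <+2, +5>, <+3, -2>, <+0, +4>, <+3, +4> — a repeating cycle of length 4.
step 11: apply <+2, +5> → <33, 47>
step 12: apply <+3, -2> → <36, 45>
step 13: apply <+0, +4> → <36, 49>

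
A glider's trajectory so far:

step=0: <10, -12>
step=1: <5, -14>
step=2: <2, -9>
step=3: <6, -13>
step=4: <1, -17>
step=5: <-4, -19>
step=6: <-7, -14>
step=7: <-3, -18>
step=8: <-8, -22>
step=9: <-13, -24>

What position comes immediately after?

Step-to-step displacements: <-5, -2>, <-3, +5>, <+4, -4>, <-5, -4>, <-5, -2>, <-3, +5>, <+4, -4>, <-5, -4>, <-5, -2> — a repeating cycle of length 4.
step 10: apply <-3, +5> → <-16, -19>

<-16, -19>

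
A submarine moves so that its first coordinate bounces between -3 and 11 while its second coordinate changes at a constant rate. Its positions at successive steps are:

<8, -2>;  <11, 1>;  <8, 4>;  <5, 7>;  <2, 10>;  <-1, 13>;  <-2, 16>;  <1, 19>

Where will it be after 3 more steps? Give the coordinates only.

<10, 28>

The first coordinate reflects between -3 and 11, moving 3 per step.
  step 8: 1 → 4
  step 9: 4 → 7
  step 10: 7 → 10
The second coordinate changes by +3 each step: at step 10 it is 28.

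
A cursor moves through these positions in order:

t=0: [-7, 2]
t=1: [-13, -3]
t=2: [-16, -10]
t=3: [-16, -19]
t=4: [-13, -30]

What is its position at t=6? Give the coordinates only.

Successive displacements: [-6, -5], [-3, -7], [+0, -9], [+3, -11] — each changes by [+3, -2].
step 5: [-13, -30] + [+6, -13] → [-7, -43]
step 6: [-7, -43] + [+9, -15] → [2, -58]

[2, -58]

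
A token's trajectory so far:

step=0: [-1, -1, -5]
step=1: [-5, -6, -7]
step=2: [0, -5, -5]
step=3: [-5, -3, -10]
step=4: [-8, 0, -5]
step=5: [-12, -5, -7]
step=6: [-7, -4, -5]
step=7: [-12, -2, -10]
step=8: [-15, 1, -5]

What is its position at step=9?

[-19, -4, -7]

Differencing gives [-4, -5, -2], [+5, +1, +2], [-5, +2, -5], [-3, +3, +5], [-4, -5, -2], [+5, +1, +2], [-5, +2, -5], [-3, +3, +5]. This is the pattern [-4, -5, -2], [+5, +1, +2], [-5, +2, -5], [-3, +3, +5] repeated.
step 9: apply [-4, -5, -2] → [-19, -4, -7]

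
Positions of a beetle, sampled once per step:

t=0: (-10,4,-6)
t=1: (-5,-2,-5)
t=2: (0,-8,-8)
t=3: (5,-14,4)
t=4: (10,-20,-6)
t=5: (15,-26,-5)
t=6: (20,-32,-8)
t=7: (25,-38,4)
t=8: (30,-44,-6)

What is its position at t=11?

(45,-62,4)

First: linear, +5 per step → 45 at step 11.
Second: linear, -6 per step → -62 at step 11.
Third: cycles through -6, -5, -8, 4 every 4 steps. Step 11 lands at position 3 of the cycle → 4.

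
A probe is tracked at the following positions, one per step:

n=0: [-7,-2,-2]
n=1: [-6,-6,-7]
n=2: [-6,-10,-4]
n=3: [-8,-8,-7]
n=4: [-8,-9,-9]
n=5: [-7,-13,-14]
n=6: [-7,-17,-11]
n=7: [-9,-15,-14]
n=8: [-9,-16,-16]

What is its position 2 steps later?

[-8,-24,-18]

Differencing gives [+1,-4,-5], [+0,-4,+3], [-2,+2,-3], [+0,-1,-2], [+1,-4,-5], [+0,-4,+3], [-2,+2,-3], [+0,-1,-2]. This is the pattern [+1,-4,-5], [+0,-4,+3], [-2,+2,-3], [+0,-1,-2] repeated.
step 9: apply [+1,-4,-5] → [-8,-20,-21]
step 10: apply [+0,-4,+3] → [-8,-24,-18]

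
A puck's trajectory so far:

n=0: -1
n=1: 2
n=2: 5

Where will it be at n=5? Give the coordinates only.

Each step adds +3 to the position.
step 3: 5 + 3 → 8
step 4: 8 + 3 → 11
step 5: 11 + 3 → 14

14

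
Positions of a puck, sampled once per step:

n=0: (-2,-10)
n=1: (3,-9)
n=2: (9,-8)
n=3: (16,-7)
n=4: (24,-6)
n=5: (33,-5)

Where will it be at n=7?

Taking differences between consecutive positions: (+5,+1), (+6,+1), (+7,+1), (+8,+1), (+9,+1). These grow by (+1,+0) each step.
step 6: (33,-5) + (+10,+1) → (43,-4)
step 7: (43,-4) + (+11,+1) → (54,-3)

(54,-3)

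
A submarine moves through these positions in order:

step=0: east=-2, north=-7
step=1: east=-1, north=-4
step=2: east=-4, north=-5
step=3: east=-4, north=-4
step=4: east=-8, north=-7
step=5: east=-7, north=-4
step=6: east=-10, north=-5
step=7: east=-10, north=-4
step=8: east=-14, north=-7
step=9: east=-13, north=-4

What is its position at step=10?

Differencing gives (+1,+3), (-3,-1), (+0,+1), (-4,-3), (+1,+3), (-3,-1), (+0,+1), (-4,-3), (+1,+3). This is the pattern (+1,+3), (-3,-1), (+0,+1), (-4,-3) repeated.
step 10: apply (-3,-1) → east=-16, north=-5

east=-16, north=-5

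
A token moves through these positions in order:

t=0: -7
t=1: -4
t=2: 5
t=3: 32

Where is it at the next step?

Step-to-step displacements: +3, +9, +27; each is 3× the previous.
step 4: 32 + 81 → 113

113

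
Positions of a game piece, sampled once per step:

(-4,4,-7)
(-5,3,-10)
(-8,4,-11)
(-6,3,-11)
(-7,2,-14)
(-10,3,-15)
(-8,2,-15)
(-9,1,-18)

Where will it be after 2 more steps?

The moves between consecutive positions are (-1,-1,-3), (-3,+1,-1), (+2,-1,+0), (-1,-1,-3), (-3,+1,-1), (+2,-1,+0), (-1,-1,-3); they repeat the 3-cycle [(-1,-1,-3), (-3,+1,-1), (+2,-1,+0)].
step 8: apply (-3,+1,-1) → (-12,2,-19)
step 9: apply (+2,-1,+0) → (-10,1,-19)

(-10,1,-19)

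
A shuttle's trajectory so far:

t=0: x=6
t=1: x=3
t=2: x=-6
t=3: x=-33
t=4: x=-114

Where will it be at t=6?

x=-1086

Step-to-step displacements: -3, -9, -27, -81; each is 3× the previous.
step 5: -114 − 243 → x=-357
step 6: -357 − 729 → x=-1086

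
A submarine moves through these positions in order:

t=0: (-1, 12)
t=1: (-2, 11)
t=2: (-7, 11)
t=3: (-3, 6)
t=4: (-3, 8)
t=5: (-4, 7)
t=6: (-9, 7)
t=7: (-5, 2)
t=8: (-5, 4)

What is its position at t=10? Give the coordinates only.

(-11, 3)

The moves between consecutive positions are (-1, -1), (-5, +0), (+4, -5), (+0, +2), (-1, -1), (-5, +0), (+4, -5), (+0, +2); they repeat the 4-cycle [(-1, -1), (-5, +0), (+4, -5), (+0, +2)].
step 9: apply (-1, -1) → (-6, 3)
step 10: apply (-5, +0) → (-11, 3)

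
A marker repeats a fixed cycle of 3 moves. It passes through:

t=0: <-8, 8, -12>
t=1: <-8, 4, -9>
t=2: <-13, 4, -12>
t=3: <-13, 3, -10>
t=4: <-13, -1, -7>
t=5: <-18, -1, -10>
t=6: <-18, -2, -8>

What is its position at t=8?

<-23, -6, -8>

The moves between consecutive positions are <+0, -4, +3>, <-5, +0, -3>, <+0, -1, +2>, <+0, -4, +3>, <-5, +0, -3>, <+0, -1, +2>; they repeat the 3-cycle [<+0, -4, +3>, <-5, +0, -3>, <+0, -1, +2>].
step 7: apply <+0, -4, +3> → <-18, -6, -5>
step 8: apply <-5, +0, -3> → <-23, -6, -8>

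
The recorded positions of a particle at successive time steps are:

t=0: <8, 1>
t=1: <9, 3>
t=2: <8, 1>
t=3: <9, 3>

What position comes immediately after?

Step-to-step displacements: <+1, +2>, <-1, -2>, <+1, +2>; each is -1× the previous.
step 4: <9, 3> + <-1, -2> → <8, 1>

<8, 1>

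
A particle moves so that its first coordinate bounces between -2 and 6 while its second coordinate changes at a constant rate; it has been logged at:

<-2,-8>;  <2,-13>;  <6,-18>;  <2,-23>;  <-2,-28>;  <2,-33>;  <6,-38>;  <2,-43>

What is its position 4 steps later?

<2,-63>

The first coordinate reflects between -2 and 6, moving 4 per step.
  step 8: 2 → -2
  step 9: -2 → 2
  step 10: 2 → 6
  step 11: 6 → 2
The second coordinate changes by -5 each step: at step 11 it is -63.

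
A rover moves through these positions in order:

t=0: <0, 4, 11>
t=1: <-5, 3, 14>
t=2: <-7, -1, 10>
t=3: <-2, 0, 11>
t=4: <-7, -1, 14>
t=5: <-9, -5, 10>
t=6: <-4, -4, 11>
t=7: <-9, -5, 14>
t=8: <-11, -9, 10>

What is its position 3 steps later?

Differencing gives <-5, -1, +3>, <-2, -4, -4>, <+5, +1, +1>, <-5, -1, +3>, <-2, -4, -4>, <+5, +1, +1>, <-5, -1, +3>, <-2, -4, -4>. This is the pattern <-5, -1, +3>, <-2, -4, -4>, <+5, +1, +1> repeated.
step 9: apply <+5, +1, +1> → <-6, -8, 11>
step 10: apply <-5, -1, +3> → <-11, -9, 14>
step 11: apply <-2, -4, -4> → <-13, -13, 10>

<-13, -13, 10>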